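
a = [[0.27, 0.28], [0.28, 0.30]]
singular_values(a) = [0.57, 0.0]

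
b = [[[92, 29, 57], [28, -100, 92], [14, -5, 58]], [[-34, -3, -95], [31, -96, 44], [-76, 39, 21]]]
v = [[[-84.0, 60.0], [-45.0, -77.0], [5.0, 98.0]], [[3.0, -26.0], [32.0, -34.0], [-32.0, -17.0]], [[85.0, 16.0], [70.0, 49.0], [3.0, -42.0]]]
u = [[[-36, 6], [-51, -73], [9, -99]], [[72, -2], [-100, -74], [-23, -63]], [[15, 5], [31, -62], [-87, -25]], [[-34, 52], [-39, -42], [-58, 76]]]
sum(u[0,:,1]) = -166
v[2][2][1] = -42.0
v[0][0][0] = -84.0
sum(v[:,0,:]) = 54.0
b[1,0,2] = -95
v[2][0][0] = 85.0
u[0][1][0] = -51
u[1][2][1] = -63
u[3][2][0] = -58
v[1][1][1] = -34.0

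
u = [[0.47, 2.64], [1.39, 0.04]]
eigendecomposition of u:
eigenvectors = [[0.84, -0.78], [0.54, 0.63]]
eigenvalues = [2.18, -1.67]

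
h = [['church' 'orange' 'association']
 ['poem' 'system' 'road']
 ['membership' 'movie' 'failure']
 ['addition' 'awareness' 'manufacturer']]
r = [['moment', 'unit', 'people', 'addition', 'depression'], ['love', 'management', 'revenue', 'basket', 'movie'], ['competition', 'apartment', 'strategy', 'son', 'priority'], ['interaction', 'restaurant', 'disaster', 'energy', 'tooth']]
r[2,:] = ['competition', 'apartment', 'strategy', 'son', 'priority']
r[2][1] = 'apartment'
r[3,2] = 'disaster'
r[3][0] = 'interaction'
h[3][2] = 'manufacturer'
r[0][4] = 'depression'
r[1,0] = 'love'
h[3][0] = 'addition'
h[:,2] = ['association', 'road', 'failure', 'manufacturer']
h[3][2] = 'manufacturer'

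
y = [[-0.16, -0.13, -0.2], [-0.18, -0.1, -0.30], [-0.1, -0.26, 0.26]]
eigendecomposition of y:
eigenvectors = [[-0.63,  -0.78,  -0.21], [-0.69,  0.57,  -0.44], [-0.36,  0.27,  0.87]]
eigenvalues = [-0.42, 0.0, 0.41]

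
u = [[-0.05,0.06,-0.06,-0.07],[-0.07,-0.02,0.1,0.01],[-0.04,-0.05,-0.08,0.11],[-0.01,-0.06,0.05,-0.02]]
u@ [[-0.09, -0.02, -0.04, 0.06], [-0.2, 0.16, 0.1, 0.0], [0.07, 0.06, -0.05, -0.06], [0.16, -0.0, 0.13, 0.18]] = [[-0.02, 0.01, 0.00, -0.01],[0.02, 0.0, -0.0, -0.01],[0.03, -0.01, 0.01, 0.02],[0.01, -0.01, -0.01, -0.01]]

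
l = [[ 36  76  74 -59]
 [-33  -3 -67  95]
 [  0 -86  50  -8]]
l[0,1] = 76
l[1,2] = -67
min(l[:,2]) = -67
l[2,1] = -86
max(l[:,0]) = 36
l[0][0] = 36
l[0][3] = -59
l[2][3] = -8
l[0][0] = 36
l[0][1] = 76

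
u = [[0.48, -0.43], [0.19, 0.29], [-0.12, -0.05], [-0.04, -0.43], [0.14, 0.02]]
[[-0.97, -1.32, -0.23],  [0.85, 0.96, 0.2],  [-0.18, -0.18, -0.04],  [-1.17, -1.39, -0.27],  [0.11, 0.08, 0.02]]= u @ [[0.39, 0.14, 0.08], [2.68, 3.22, 0.63]]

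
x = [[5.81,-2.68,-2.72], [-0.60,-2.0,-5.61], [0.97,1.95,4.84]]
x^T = [[5.81, -0.60, 0.97], [-2.68, -2.0, 1.95], [-2.72, -5.61, 4.84]]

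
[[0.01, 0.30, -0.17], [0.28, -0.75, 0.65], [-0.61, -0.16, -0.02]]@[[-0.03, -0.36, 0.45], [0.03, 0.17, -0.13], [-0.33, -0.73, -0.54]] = [[0.06, 0.17, 0.06],[-0.25, -0.7, -0.13],[0.02, 0.21, -0.24]]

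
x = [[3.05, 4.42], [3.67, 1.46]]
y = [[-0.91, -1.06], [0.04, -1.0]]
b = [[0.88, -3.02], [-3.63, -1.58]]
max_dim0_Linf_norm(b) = 3.63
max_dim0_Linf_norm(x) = 4.42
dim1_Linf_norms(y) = [1.06, 1.0]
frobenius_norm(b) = 5.06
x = y @ b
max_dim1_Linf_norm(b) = 3.63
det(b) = -12.35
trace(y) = -1.91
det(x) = -11.77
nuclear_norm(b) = 7.09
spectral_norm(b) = 4.01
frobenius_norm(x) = 6.67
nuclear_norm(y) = 2.20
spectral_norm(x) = 6.41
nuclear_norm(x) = 8.24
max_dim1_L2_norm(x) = 5.37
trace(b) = -0.70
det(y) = 0.95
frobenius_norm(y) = 1.72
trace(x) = 4.51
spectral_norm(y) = 1.61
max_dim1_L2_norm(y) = 1.4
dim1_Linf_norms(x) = [4.42, 3.67]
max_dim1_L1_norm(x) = 7.47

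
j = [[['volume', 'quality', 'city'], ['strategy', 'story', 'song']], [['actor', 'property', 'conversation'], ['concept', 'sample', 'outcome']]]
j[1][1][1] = 'sample'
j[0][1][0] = 'strategy'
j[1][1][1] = 'sample'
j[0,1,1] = 'story'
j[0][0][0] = 'volume'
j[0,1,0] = 'strategy'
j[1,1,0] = 'concept'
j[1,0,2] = 'conversation'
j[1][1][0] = 'concept'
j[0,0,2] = 'city'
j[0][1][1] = 'story'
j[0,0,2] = 'city'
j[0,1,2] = 'song'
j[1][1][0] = 'concept'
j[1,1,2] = 'outcome'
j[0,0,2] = 'city'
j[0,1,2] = 'song'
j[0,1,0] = 'strategy'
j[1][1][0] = 'concept'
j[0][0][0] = 'volume'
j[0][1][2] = 'song'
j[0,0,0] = 'volume'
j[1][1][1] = 'sample'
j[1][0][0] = 'actor'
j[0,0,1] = 'quality'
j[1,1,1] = 'sample'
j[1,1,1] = 'sample'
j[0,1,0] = 'strategy'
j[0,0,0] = 'volume'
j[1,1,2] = 'outcome'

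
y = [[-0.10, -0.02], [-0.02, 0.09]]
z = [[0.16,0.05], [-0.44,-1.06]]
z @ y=[[-0.02, 0.0], [0.07, -0.09]]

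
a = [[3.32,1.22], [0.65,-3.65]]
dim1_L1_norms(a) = [4.54, 4.3]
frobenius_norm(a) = 5.12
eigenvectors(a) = [[1.00, -0.17], [0.09, 0.99]]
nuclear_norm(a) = 7.22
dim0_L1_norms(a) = [3.97, 4.87]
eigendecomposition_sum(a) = [[3.38, 0.58], [0.31, 0.05]] + [[-0.06, 0.64], [0.34, -3.7]]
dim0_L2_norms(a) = [3.38, 3.85]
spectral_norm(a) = 3.94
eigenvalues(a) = [3.43, -3.76]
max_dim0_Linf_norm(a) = 3.65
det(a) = -12.91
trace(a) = -0.33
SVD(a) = [[-0.61, 0.79],[0.79, 0.61]] @ diag([3.937564973055993, 3.278930021052989]) @ [[-0.38, -0.92], [0.92, -0.38]]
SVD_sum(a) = [[0.92, 2.21], [-1.19, -2.89]] + [[2.40, -0.99],[1.84, -0.76]]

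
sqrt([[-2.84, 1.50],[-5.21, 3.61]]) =[[-0.71+1.66j, 0.66-0.52j], [(-2.29+1.79j), (2.12-0.56j)]]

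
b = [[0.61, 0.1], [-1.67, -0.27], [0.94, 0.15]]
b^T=[[0.61, -1.67, 0.94], [0.10, -0.27, 0.15]]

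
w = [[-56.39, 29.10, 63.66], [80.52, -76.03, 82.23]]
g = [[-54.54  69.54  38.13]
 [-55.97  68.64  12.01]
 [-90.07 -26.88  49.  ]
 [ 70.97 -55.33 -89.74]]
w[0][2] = 63.66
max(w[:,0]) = 80.52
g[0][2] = 38.13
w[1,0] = 80.52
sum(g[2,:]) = -67.94999999999999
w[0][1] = 29.1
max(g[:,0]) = 70.97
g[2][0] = -90.07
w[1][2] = 82.23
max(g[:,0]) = 70.97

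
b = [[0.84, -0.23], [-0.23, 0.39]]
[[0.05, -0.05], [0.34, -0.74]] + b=[[0.89, -0.28], [0.11, -0.35]]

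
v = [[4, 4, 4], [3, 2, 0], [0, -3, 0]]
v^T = [[4, 3, 0], [4, 2, -3], [4, 0, 0]]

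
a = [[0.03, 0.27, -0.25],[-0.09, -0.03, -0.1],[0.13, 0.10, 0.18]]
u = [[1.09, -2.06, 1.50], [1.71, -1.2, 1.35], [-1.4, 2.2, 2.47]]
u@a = [[0.41,0.51,0.20], [0.33,0.63,-0.06], [0.08,-0.2,0.57]]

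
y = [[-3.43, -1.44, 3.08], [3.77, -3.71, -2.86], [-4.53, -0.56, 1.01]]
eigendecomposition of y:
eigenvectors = [[-0.37+0.50j, (-0.37-0.5j), (0.29+0j)], [(0.41+0.16j), (0.41-0.16j), 0.88+0.00j], [(-0.65+0j), (-0.65-0j), 0.38+0.00j]]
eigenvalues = [(-1.21+3.58j), (-1.21-3.58j), (-3.71+0j)]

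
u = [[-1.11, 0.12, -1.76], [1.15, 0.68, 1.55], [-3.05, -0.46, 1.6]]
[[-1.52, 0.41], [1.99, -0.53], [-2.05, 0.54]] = u@[[0.79, -0.21], [0.65, -0.17], [0.41, -0.11]]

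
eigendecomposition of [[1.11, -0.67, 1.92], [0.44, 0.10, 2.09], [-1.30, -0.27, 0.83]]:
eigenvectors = [[(0.58+0.04j), (0.58-0.04j), (-0.18+0j)], [0.63+0.00j, (0.63-0j), 0.92+0.00j], [0.03+0.52j, (0.03-0.52j), 0.35+0.00j]]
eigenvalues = [(0.62+1.76j), (0.62-1.76j), (0.81+0j)]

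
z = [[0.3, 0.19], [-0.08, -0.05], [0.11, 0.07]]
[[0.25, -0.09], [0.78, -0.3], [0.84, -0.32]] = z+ [[-0.05, -0.28], [0.86, -0.25], [0.73, -0.39]]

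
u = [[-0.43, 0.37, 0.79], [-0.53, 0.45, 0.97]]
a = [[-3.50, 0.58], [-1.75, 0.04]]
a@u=[[1.2, -1.03, -2.20], [0.73, -0.63, -1.34]]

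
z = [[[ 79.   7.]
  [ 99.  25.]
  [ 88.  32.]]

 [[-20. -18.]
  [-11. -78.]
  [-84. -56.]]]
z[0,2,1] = 32.0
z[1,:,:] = [[-20.0, -18.0], [-11.0, -78.0], [-84.0, -56.0]]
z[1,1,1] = -78.0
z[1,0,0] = -20.0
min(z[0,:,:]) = 7.0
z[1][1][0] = -11.0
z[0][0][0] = 79.0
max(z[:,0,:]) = 79.0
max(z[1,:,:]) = -11.0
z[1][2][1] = -56.0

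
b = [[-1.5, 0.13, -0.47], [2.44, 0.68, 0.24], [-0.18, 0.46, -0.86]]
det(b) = 0.725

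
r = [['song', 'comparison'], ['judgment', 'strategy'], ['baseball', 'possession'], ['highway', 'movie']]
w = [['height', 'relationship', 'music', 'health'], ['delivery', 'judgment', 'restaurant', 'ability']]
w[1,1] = 'judgment'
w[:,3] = ['health', 'ability']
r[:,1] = ['comparison', 'strategy', 'possession', 'movie']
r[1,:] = ['judgment', 'strategy']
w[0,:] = ['height', 'relationship', 'music', 'health']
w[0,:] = ['height', 'relationship', 'music', 'health']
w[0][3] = 'health'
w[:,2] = ['music', 'restaurant']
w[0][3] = 'health'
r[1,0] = 'judgment'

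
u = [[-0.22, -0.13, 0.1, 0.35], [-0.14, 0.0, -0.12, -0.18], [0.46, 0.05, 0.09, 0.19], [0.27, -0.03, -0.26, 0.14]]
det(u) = 0.000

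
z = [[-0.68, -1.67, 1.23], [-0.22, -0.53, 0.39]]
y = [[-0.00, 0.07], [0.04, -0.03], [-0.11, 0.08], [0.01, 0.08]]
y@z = [[-0.02, -0.04, 0.03], [-0.02, -0.05, 0.04], [0.06, 0.14, -0.1], [-0.02, -0.06, 0.04]]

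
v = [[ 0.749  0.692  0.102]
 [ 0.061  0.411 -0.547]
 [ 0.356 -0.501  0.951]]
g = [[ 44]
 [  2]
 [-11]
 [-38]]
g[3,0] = -38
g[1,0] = 2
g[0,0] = 44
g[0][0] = 44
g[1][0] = 2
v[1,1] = 0.411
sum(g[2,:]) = -11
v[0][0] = 0.749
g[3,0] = -38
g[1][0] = 2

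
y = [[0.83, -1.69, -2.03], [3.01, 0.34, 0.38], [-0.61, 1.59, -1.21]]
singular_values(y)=[3.24, 2.66, 1.94]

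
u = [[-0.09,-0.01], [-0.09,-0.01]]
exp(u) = [[0.91, -0.01], [-0.09, 0.99]]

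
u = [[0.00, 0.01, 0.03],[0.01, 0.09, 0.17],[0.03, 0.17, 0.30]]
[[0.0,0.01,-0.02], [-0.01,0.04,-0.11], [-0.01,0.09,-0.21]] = u @ [[0.44, 0.87, -0.81], [-0.4, -0.19, -0.10], [0.14, 0.31, -0.55]]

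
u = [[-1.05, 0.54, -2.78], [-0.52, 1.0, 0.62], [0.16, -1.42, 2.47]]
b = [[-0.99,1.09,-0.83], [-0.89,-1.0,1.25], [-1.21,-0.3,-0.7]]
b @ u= [[0.34, 1.73, 1.38], [1.65, -3.26, 4.94], [1.31, 0.04, 1.45]]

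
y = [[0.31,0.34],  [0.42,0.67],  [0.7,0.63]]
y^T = [[0.31, 0.42, 0.70], [0.34, 0.67, 0.63]]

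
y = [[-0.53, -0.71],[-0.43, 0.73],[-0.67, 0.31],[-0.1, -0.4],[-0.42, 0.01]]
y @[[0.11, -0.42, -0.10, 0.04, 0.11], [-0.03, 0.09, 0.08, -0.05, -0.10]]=[[-0.04, 0.16, -0.0, 0.01, 0.01], [-0.07, 0.25, 0.10, -0.05, -0.12], [-0.08, 0.31, 0.09, -0.04, -0.1], [0.00, 0.01, -0.02, 0.02, 0.03], [-0.05, 0.18, 0.04, -0.02, -0.05]]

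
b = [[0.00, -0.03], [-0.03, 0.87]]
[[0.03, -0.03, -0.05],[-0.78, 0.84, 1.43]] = b @[[-0.02, -0.37, -0.01], [-0.9, 0.95, 1.64]]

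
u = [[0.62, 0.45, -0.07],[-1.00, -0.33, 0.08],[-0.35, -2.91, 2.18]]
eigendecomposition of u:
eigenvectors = [[0.27+0.19j, 0.27-0.19j, (-0.03+0j)],[(-0.55+0.09j), -0.55-0.09j, (0.05+0j)],[(-0.76+0j), (-0.76-0j), 1.00+0.00j]]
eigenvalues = [(0.21+0.43j), (0.21-0.43j), (2.05+0j)]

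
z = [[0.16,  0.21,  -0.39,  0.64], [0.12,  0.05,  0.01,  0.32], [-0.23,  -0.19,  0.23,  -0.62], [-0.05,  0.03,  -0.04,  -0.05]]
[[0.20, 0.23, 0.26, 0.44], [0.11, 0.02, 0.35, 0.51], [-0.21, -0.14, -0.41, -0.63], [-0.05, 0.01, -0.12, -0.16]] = z@[[0.62, 0.01, 0.43, 0.36], [-0.75, -0.22, -0.61, -0.7], [-0.27, -0.53, 0.81, 1.15], [0.24, 0.1, 0.99, 1.53]]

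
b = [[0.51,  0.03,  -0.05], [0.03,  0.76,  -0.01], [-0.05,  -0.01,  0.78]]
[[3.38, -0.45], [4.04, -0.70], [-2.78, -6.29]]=b @ [[6.03, -1.63], [5.04, -0.96], [-3.11, -8.18]]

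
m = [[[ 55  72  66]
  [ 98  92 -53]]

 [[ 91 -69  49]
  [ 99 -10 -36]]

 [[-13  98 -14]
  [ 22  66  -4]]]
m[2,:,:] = [[-13, 98, -14], [22, 66, -4]]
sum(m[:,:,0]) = 352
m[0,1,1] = 92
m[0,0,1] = 72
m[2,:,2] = [-14, -4]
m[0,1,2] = -53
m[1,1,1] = -10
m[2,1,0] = 22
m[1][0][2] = 49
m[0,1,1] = 92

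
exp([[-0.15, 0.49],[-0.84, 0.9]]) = [[0.61,0.70], [-1.19,2.1]]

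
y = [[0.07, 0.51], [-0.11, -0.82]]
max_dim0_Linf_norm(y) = 0.82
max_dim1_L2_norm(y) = 0.83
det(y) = -0.00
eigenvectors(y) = [[0.99, -0.53], [-0.13, 0.85]]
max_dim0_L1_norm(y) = 1.33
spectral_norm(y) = 0.97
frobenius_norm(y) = 0.97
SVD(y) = [[-0.53, 0.85],[0.85, 0.53]] @ diag([0.9744219928308852, 0.0013341242393588308]) @ [[-0.13, -0.99], [0.99, -0.13]]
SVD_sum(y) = [[0.07, 0.51],[-0.11, -0.82]] + [[0.00, -0.0], [0.0, -0.0]]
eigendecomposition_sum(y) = [[0.0,0.0], [-0.0,-0.00]] + [[0.07, 0.51], [-0.11, -0.82]]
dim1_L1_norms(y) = [0.58, 0.93]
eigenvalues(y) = [0.0, -0.75]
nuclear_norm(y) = 0.98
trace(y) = -0.75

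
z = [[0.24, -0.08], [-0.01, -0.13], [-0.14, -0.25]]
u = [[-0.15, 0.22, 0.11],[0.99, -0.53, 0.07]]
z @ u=[[-0.12,  0.10,  0.02], [-0.13,  0.07,  -0.01], [-0.23,  0.1,  -0.03]]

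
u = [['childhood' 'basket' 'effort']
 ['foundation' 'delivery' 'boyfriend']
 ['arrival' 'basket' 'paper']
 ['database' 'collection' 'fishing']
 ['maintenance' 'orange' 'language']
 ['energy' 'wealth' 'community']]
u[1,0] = 'foundation'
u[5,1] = 'wealth'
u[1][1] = 'delivery'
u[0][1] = 'basket'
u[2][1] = 'basket'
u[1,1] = 'delivery'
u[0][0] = 'childhood'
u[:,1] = ['basket', 'delivery', 'basket', 'collection', 'orange', 'wealth']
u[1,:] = ['foundation', 'delivery', 'boyfriend']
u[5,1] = 'wealth'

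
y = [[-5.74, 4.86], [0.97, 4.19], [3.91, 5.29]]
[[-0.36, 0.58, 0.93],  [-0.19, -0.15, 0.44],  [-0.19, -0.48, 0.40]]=y @ [[0.02, -0.11, -0.06], [-0.05, -0.01, 0.12]]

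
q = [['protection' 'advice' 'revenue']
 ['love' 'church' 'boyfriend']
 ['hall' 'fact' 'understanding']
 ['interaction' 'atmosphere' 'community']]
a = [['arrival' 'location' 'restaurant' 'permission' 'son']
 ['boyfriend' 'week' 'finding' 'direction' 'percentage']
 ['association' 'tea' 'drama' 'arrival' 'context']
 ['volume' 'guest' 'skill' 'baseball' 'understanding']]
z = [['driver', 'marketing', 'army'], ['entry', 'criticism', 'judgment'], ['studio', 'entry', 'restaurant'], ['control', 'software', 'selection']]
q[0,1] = 'advice'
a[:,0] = ['arrival', 'boyfriend', 'association', 'volume']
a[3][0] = 'volume'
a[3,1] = 'guest'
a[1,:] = ['boyfriend', 'week', 'finding', 'direction', 'percentage']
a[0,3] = 'permission'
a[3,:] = ['volume', 'guest', 'skill', 'baseball', 'understanding']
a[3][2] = 'skill'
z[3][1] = 'software'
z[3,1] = 'software'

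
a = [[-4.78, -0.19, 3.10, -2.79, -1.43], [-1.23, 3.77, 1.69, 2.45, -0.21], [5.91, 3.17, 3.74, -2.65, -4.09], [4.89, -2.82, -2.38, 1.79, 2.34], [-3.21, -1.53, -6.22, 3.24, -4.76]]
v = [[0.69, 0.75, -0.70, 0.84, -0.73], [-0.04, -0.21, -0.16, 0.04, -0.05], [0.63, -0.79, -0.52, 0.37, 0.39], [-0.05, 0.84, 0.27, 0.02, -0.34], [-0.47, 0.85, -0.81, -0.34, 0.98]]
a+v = [[-4.09, 0.56, 2.40, -1.95, -2.16], [-1.27, 3.56, 1.53, 2.49, -0.26], [6.54, 2.38, 3.22, -2.28, -3.70], [4.84, -1.98, -2.11, 1.81, 2.00], [-3.68, -0.68, -7.03, 2.9, -3.78]]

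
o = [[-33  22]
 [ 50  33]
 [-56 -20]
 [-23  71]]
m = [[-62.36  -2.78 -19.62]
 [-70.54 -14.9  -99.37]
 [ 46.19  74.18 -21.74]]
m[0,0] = -62.36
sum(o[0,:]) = -11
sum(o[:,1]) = 106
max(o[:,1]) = 71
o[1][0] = 50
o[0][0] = -33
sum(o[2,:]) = -76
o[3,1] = 71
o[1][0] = 50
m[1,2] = -99.37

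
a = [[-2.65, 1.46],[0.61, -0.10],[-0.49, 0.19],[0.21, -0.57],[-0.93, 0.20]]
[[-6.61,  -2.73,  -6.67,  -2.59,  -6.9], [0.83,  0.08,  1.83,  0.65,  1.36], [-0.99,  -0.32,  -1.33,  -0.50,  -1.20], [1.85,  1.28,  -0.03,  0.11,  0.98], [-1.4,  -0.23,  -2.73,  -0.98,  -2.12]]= a@ [[0.88, -0.26, 3.20, 1.10, 2.08], [-2.93, -2.34, 1.24, 0.22, -0.95]]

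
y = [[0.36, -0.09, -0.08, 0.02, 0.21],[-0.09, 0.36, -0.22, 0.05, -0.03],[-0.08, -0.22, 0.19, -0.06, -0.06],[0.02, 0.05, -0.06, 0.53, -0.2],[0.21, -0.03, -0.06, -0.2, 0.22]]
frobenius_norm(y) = 0.97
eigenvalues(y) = [0.68, 0.51, 0.47, 0.0, -0.0]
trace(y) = 1.66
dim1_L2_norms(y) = [0.43, 0.44, 0.31, 0.57, 0.37]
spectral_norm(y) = 0.68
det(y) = -0.00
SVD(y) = [[-0.32,-0.54,-0.55,0.55,0.04], [0.34,-0.49,0.59,0.27,0.48], [-0.13,0.57,-0.18,0.25,0.75], [0.74,-0.14,-0.56,-0.28,0.19], [-0.47,-0.36,-0.04,-0.69,0.41]] @ diag([0.6823562843120418, 0.5085969662985553, 0.46507562873953345, 0.004796412925986488, 0.0008252922761172307]) @ [[-0.32, 0.34, -0.13, 0.74, -0.47], [-0.54, -0.49, 0.57, -0.14, -0.36], [-0.55, 0.59, -0.18, -0.56, -0.04], [0.55, 0.27, 0.25, -0.28, -0.69], [-0.04, -0.48, -0.75, -0.19, -0.41]]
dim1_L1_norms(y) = [0.76, 0.75, 0.61, 0.86, 0.72]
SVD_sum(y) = [[0.07, -0.07, 0.03, -0.16, 0.10], [-0.07, 0.08, -0.03, 0.17, -0.11], [0.03, -0.03, 0.01, -0.07, 0.04], [-0.16, 0.17, -0.07, 0.37, -0.24], [0.10, -0.11, 0.04, -0.24, 0.15]] + [[0.15, 0.13, -0.16, 0.04, 0.10],  [0.13, 0.12, -0.14, 0.04, 0.09],  [-0.16, -0.14, 0.16, -0.04, -0.10],  [0.04, 0.04, -0.04, 0.01, 0.03],  [0.10, 0.09, -0.10, 0.03, 0.07]] + [[0.14,-0.15,0.05,0.14,0.01], [-0.15,0.16,-0.05,-0.15,-0.01], [0.05,-0.05,0.02,0.05,0.00], [0.14,-0.15,0.05,0.15,0.01], [0.01,-0.01,0.00,0.01,0.00]] + [[0.00, 0.0, 0.00, -0.0, -0.0], [0.0, 0.00, 0.0, -0.0, -0.0], [0.0, 0.00, 0.00, -0.0, -0.0], [-0.0, -0.0, -0.00, 0.0, 0.0], [-0.00, -0.00, -0.0, 0.0, 0.0]] + [[-0.00, -0.00, -0.0, -0.00, -0.00], [-0.0, -0.00, -0.0, -0.00, -0.00], [-0.00, -0.0, -0.00, -0.0, -0.00], [-0.0, -0.00, -0.0, -0.00, -0.0], [-0.0, -0.00, -0.00, -0.00, -0.00]]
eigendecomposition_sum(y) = [[0.07, -0.07, 0.03, -0.16, 0.1], [-0.07, 0.08, -0.03, 0.17, -0.11], [0.03, -0.03, 0.01, -0.07, 0.04], [-0.16, 0.17, -0.07, 0.37, -0.24], [0.10, -0.11, 0.04, -0.24, 0.15]] + [[0.15, 0.13, -0.16, 0.04, 0.10], [0.13, 0.12, -0.14, 0.04, 0.09], [-0.16, -0.14, 0.16, -0.04, -0.10], [0.04, 0.04, -0.04, 0.01, 0.03], [0.10, 0.09, -0.10, 0.03, 0.07]] + [[0.14, -0.15, 0.05, 0.14, 0.01], [-0.15, 0.16, -0.05, -0.15, -0.01], [0.05, -0.05, 0.02, 0.05, 0.00], [0.14, -0.15, 0.05, 0.15, 0.01], [0.01, -0.01, 0.00, 0.01, 0.00]] + [[0.0, 0.00, 0.00, -0.00, -0.0], [0.0, 0.0, 0.00, -0.00, -0.00], [0.00, 0.00, 0.00, -0.00, -0.0], [-0.00, -0.00, -0.00, 0.00, 0.0], [-0.0, -0.0, -0.00, 0.0, 0.0]] + [[-0.0,-0.0,-0.0,-0.0,-0.00], [-0.00,-0.0,-0.0,-0.00,-0.0], [-0.00,-0.0,-0.0,-0.0,-0.0], [-0.00,-0.0,-0.00,-0.0,-0.00], [-0.0,-0.0,-0.00,-0.00,-0.0]]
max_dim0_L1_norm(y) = 0.86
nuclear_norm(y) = 1.66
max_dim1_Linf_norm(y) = 0.53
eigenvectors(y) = [[-0.32, 0.54, -0.55, -0.55, 0.04],[0.34, 0.49, 0.59, -0.27, 0.48],[-0.13, -0.57, -0.18, -0.25, 0.75],[0.74, 0.14, -0.56, 0.28, 0.19],[-0.47, 0.36, -0.04, 0.69, 0.41]]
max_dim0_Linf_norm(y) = 0.53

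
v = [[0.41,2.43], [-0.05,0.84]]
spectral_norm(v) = 2.60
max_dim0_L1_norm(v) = 3.27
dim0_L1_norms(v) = [0.46, 3.27]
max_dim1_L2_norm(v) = 2.46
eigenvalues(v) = [(0.62+0.27j), (0.62-0.27j)]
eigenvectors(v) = [[(0.99+0j), 0.99-0.00j], [0.09+0.11j, 0.09-0.11j]]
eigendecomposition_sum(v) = [[0.20+0.38j, (1.22-2.77j)],[-0.03+0.06j, (0.42-0.11j)]] + [[0.20-0.38j, (1.21+2.77j)],[(-0.03-0.06j), (0.42+0.11j)]]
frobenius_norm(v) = 2.60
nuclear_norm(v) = 2.78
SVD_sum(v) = [[0.35, 2.44], [0.12, 0.82]] + [[0.06, -0.01],[-0.17, 0.02]]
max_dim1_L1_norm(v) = 2.84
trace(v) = 1.25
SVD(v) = [[0.95, 0.32],[0.32, -0.95]] @ diag([2.5978717220009218, 0.17933910903081712]) @ [[0.14,0.99], [0.99,-0.14]]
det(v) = 0.47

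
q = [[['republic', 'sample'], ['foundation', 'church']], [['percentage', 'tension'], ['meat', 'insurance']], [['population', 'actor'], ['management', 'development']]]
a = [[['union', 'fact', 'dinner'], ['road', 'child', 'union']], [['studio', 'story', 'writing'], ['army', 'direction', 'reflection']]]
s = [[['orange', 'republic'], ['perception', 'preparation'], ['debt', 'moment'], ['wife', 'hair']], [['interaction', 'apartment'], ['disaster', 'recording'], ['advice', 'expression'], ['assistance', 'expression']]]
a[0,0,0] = 'union'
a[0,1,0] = 'road'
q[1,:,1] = ['tension', 'insurance']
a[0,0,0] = 'union'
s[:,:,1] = [['republic', 'preparation', 'moment', 'hair'], ['apartment', 'recording', 'expression', 'expression']]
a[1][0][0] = 'studio'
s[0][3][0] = 'wife'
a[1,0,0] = 'studio'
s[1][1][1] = 'recording'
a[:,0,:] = [['union', 'fact', 'dinner'], ['studio', 'story', 'writing']]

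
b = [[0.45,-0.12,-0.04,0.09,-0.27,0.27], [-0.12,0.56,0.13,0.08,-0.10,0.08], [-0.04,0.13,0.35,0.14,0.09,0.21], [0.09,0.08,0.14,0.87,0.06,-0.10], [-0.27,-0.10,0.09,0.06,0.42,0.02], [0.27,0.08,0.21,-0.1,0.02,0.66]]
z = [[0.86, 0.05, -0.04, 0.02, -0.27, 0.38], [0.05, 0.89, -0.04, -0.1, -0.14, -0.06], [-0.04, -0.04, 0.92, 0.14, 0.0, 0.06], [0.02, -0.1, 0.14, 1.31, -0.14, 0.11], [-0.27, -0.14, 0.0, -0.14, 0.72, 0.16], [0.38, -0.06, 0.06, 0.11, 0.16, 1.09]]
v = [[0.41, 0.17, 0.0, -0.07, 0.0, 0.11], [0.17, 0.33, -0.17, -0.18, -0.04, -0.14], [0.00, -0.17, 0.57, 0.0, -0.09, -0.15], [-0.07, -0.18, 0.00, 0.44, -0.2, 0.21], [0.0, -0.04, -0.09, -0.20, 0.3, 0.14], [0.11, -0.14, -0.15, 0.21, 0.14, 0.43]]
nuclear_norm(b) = 3.32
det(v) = -0.00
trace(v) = 2.48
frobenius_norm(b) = 1.61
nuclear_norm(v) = 2.49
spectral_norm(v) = 0.78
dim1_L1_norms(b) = [1.24, 1.07, 0.96, 1.34, 0.96, 1.34]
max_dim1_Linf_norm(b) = 0.87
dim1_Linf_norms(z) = [0.86, 0.89, 0.92, 1.31, 0.72, 1.09]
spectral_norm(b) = 0.94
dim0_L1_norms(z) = [1.62, 1.28, 1.2, 1.82, 1.43, 1.86]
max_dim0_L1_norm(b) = 1.34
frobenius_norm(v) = 1.26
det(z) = 0.42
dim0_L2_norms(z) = [0.98, 0.91, 0.93, 1.33, 0.81, 1.17]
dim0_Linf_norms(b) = [0.45, 0.56, 0.35, 0.87, 0.42, 0.66]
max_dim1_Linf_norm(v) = 0.57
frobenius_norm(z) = 2.54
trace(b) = 3.31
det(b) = -0.00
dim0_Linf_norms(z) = [0.86, 0.89, 0.92, 1.31, 0.72, 1.09]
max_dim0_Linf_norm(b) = 0.87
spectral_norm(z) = 1.49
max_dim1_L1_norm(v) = 1.18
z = v + b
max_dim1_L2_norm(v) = 0.62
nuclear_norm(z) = 5.79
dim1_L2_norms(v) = [0.46, 0.47, 0.62, 0.56, 0.4, 0.55]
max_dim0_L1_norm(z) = 1.86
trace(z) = 5.79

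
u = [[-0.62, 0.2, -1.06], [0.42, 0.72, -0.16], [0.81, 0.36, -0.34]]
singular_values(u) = [1.25, 1.21, 0.38]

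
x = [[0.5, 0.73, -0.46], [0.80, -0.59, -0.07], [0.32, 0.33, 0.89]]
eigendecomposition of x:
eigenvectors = [[(0.46+0j),(0.03-0.63j),0.03+0.63j], [-0.89+0.00j,-0.05-0.33j,(-0.05+0.33j)], [(0.08+0j),(-0.7+0j),-0.70-0.00j]]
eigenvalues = [(-1+0j), (0.9+0.44j), (0.9-0.44j)]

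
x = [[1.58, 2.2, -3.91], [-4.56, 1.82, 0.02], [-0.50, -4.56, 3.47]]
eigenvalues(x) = [(-1.22+0j), (4.05+4.04j), (4.05-4.04j)]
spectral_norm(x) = 7.28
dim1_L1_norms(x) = [7.69, 6.4, 8.53]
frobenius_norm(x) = 8.93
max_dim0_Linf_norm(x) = 4.56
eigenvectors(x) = [[(0.42+0j), 0.49-0.29j, 0.49+0.29j], [(0.63+0j), (0.02+0.56j), 0.02-0.56j], [0.65+0.00j, (-0.6+0j), -0.60-0.00j]]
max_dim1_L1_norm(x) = 8.53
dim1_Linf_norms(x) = [3.91, 4.56, 4.56]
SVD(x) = [[-0.62, 0.26, 0.74], [-0.09, -0.96, 0.27], [0.78, 0.1, 0.62]] @ diag([7.282352085077417, 5.0603895763037405, 1.0840689300063167]) @ [[-0.13, -0.70, 0.7], [0.94, -0.32, -0.14], [-0.32, -0.64, -0.70]]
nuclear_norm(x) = 13.43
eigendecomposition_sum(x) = [[-0.40+0.00j,(-0.21+0j),(-0.33-0j)], [-0.59+0.00j,-0.31+0.00j,-0.49-0.00j], [(-0.62+0j),-0.32+0.00j,(-0.51-0j)]] + [[0.99+1.74j,1.20-1.89j,-1.79+0.70j], [-1.98+0.02j,1.06+1.95j,0.26-1.89j], [(0.06-2.11j),-2.12+1.05j,(1.99+0.35j)]] + [[0.99-1.74j, 1.20+1.89j, -1.79-0.70j],[-1.98-0.02j, (1.06-1.95j), (0.26+1.89j)],[0.06+2.11j, -2.12-1.05j, 1.99-0.35j]]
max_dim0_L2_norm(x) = 5.38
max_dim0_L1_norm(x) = 8.58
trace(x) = 6.87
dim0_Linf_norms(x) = [4.56, 4.56, 3.91]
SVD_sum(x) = [[0.59, 3.14, -3.16], [0.09, 0.46, -0.47], [-0.74, -3.98, 4.0]] + [[1.25, -0.42, -0.19], [-4.55, 1.54, 0.69], [0.46, -0.16, -0.07]] + [[-0.26, -0.52, -0.56], [-0.09, -0.18, -0.20], [-0.22, -0.43, -0.47]]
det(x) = -39.95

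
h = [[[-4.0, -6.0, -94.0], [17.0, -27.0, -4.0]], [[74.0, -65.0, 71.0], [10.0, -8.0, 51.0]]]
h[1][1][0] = 10.0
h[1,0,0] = 74.0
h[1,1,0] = 10.0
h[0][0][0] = -4.0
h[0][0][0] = -4.0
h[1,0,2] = 71.0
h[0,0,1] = -6.0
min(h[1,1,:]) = -8.0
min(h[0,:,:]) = -94.0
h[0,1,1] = -27.0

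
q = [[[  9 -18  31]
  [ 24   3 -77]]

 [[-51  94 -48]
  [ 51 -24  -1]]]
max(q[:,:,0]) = 51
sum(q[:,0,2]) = -17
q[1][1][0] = 51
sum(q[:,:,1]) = 55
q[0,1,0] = 24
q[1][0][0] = -51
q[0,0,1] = -18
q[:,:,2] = [[31, -77], [-48, -1]]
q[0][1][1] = 3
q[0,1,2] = -77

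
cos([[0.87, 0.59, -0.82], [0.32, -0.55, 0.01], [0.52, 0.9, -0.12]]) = [[0.73, 0.26, 0.31], [-0.06, 0.76, 0.13], [-0.34, 0.13, 1.19]]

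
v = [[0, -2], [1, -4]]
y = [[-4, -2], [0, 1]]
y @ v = [[-2, 16], [1, -4]]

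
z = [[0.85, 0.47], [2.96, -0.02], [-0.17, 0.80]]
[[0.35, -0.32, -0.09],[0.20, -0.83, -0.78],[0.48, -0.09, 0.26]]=z @ [[0.07, -0.28, -0.26], [0.61, -0.17, 0.27]]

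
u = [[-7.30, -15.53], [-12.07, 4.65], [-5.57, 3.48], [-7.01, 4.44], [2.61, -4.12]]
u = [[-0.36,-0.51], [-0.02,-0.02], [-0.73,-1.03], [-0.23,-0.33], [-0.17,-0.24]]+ [[-6.94, -15.02],[-12.05, 4.67],[-4.84, 4.51],[-6.78, 4.77],[2.78, -3.88]]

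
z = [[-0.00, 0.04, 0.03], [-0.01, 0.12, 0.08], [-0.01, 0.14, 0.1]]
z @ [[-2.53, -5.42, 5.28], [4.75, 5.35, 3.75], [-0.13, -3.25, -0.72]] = [[0.19, 0.12, 0.13], [0.58, 0.44, 0.34], [0.68, 0.48, 0.40]]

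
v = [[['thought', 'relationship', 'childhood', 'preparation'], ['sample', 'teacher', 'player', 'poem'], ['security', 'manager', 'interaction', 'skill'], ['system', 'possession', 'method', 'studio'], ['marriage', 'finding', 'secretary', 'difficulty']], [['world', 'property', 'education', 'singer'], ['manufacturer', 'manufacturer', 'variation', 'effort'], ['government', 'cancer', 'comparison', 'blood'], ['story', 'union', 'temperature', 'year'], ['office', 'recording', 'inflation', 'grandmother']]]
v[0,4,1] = 'finding'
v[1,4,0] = 'office'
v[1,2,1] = 'cancer'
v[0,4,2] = 'secretary'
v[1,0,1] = 'property'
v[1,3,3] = 'year'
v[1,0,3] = 'singer'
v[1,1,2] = 'variation'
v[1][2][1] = 'cancer'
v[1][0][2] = 'education'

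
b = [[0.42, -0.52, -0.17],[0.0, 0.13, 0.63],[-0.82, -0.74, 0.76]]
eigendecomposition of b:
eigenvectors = [[(0.61+0j),(-0.46-0j),-0.46+0.00j], [(-0.47+0j),(-0.02+0.6j),(-0.02-0.6j)], [(-0.64+0j),(-0.65+0j),-0.65-0.00j]]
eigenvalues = [(1+0j), (0.16+0.68j), (0.16-0.68j)]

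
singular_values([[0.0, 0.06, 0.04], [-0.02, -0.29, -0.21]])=[0.37, 0.0]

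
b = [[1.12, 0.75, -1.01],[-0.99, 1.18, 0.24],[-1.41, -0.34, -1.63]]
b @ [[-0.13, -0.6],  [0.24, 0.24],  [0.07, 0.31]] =[[-0.04,-0.81],  [0.43,0.95],  [-0.01,0.26]]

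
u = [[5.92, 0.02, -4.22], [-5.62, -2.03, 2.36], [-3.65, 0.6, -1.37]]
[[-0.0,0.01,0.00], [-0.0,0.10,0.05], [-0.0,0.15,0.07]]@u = [[-0.06, -0.02, 0.02], [-0.74, -0.17, 0.17], [-1.1, -0.26, 0.26]]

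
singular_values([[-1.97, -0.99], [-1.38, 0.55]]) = [2.47, 0.99]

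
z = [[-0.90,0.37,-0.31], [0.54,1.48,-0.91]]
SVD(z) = [[0.15, 0.99],[0.99, -0.15]] @ diag([1.833319549579077, 0.9960117615425887]) @ [[0.22, 0.83, -0.52],[-0.97, 0.15, -0.17]]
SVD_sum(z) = [[0.06, 0.22, -0.14], [0.40, 1.5, -0.94]] + [[-0.96,0.15,-0.17], [0.14,-0.02,0.03]]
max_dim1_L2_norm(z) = 1.82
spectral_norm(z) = 1.83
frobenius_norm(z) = 2.09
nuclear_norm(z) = 2.83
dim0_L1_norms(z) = [1.44, 1.85, 1.22]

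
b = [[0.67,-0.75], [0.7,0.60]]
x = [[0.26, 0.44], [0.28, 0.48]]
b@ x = [[-0.04,-0.07], [0.35,0.60]]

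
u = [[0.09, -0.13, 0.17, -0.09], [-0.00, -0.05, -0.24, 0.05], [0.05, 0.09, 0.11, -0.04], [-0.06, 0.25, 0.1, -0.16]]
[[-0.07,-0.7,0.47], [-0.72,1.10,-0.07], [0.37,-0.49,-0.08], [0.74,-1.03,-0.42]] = u @[[-1.79, 1.78, 0.49], [2.15, -0.41, -2.12], [2.79, -3.93, 0.65], [1.13, 2.69, -0.48]]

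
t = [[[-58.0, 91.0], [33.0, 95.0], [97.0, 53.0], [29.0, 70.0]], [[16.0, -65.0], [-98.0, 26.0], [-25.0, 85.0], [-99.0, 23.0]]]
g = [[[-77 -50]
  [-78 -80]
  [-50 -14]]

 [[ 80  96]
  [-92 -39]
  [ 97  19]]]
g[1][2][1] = 19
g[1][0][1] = 96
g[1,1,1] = -39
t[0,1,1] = 95.0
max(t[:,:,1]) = 95.0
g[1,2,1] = 19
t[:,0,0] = [-58.0, 16.0]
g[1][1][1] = -39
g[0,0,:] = [-77, -50]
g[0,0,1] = -50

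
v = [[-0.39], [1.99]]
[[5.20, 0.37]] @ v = [[-1.29]]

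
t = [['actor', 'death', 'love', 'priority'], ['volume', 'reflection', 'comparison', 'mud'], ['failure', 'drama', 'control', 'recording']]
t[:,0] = ['actor', 'volume', 'failure']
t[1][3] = 'mud'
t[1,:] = ['volume', 'reflection', 'comparison', 'mud']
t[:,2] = ['love', 'comparison', 'control']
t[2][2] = 'control'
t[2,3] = 'recording'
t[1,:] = ['volume', 'reflection', 'comparison', 'mud']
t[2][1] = 'drama'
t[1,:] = ['volume', 'reflection', 'comparison', 'mud']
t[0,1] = 'death'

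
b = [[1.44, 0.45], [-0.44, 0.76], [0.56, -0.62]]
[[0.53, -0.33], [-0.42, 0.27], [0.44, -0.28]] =b@[[0.46, -0.29], [-0.29, 0.19]]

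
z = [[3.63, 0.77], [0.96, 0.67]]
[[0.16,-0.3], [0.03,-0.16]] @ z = [[0.29, -0.08], [-0.04, -0.08]]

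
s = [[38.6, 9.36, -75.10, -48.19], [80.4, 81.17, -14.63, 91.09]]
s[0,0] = 38.6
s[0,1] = 9.36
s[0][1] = 9.36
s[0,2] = -75.1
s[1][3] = 91.09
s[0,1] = 9.36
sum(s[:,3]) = 42.900000000000006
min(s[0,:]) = -75.1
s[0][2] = -75.1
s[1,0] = 80.4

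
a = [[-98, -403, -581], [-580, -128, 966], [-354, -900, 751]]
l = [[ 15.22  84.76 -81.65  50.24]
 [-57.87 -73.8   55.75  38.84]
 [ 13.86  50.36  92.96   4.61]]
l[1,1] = -73.8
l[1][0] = -57.87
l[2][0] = 13.86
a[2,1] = -900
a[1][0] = -580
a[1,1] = -128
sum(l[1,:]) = -37.079999999999984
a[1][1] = -128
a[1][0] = -580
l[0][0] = 15.22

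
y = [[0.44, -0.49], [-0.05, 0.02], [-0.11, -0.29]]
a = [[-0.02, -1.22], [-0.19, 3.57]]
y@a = [[0.08, -2.29],[-0.0, 0.13],[0.06, -0.9]]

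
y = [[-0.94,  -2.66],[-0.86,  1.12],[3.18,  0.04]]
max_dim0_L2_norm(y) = 3.43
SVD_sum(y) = [[-1.74,-0.71],[-0.35,-0.14],[2.74,1.12]] + [[0.8, -1.95], [-0.51, 1.26], [0.44, -1.08]]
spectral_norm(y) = 3.52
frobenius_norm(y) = 4.48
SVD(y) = [[-0.53, 0.76], [-0.11, -0.49], [0.84, 0.42]] @ diag([3.5233723536601853, 2.7664141514717375]) @ [[0.93, 0.38], [0.38, -0.93]]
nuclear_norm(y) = 6.29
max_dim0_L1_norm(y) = 4.98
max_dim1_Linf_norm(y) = 3.18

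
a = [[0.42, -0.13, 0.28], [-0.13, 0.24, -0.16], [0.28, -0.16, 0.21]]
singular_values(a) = [0.7, 0.17, 0.0]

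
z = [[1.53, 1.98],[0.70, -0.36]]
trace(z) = 1.17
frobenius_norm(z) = 2.62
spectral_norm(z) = 2.51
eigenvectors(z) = [[0.96, -0.63],[0.27, 0.78]]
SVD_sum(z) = [[1.57, 1.95], [0.1, 0.12]] + [[-0.04, 0.03], [0.6, -0.48]]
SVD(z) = [[-1.00,-0.06], [-0.06,1.0]] @ diag([2.5067811447834725, 0.7726242891328651]) @ [[-0.63, -0.78], [0.78, -0.63]]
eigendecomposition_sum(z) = [[1.7, 1.37], [0.49, 0.39]] + [[-0.17,0.61], [0.21,-0.75]]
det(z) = -1.94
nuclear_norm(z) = 3.28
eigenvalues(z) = [2.09, -0.92]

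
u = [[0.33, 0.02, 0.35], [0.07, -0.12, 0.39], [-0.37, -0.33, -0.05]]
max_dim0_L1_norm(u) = 0.79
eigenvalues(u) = [(0.09+0j), (0.04+0.45j), (0.04-0.45j)]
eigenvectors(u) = [[-0.69+0.00j, (0.27+0.38j), 0.27-0.38j], [0.58+0.00j, -0.12+0.53j, (-0.12-0.53j)], [0.44+0.00j, -0.70+0.00j, -0.70-0.00j]]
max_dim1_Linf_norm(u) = 0.39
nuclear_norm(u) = 1.18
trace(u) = 0.16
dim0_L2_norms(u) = [0.5, 0.35, 0.53]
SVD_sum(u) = [[0.34, 0.1, 0.32], [0.20, 0.06, 0.19], [-0.26, -0.08, -0.25]] + [[-0.03, -0.06, 0.05], [-0.11, -0.21, 0.18], [-0.12, -0.23, 0.21]] + [[0.02, -0.03, -0.02],  [-0.02, 0.03, 0.02],  [0.01, -0.02, -0.01]]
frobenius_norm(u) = 0.81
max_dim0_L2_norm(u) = 0.53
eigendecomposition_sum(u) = [[0.07+0.00j, -0.05+0.00j, (0.04+0j)], [(-0.06+0j), 0.04+0.00j, (-0.03+0j)], [-0.04+0.00j, 0.03+0.00j, -0.02+0.00j]] + [[(0.13+0.04j), 0.04+0.12j, 0.16-0.10j], [0.06+0.14j, (-0.08+0.12j), (0.21+0.06j)], [(-0.16+0.12j), -0.18-0.07j, (-0.01+0.28j)]] + [[(0.13-0.04j),(0.04-0.12j),(0.16+0.1j)], [0.06-0.14j,-0.08-0.12j,(0.21-0.06j)], [-0.16-0.12j,(-0.18+0.07j),(-0.01-0.28j)]]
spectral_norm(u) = 0.66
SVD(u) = [[-0.71,-0.18,0.68], [-0.43,-0.66,-0.62], [0.56,-0.73,0.39]] @ diag([0.6635604554924832, 0.45567504645948, 0.05956319283549841]) @ [[-0.71, -0.22, -0.67], [0.37, 0.7, -0.62], [0.6, -0.68, -0.41]]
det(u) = 0.02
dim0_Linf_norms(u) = [0.37, 0.33, 0.39]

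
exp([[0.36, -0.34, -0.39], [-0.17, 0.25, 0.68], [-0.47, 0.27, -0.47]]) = [[1.60, -0.55, -0.54], [-0.42, 1.45, 0.71], [-0.52, 0.36, 0.8]]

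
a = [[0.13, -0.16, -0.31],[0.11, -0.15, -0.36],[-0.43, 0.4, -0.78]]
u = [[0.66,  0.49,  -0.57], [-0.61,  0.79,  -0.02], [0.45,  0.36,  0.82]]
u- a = [[0.53, 0.65, -0.26],  [-0.72, 0.94, 0.34],  [0.88, -0.04, 1.60]]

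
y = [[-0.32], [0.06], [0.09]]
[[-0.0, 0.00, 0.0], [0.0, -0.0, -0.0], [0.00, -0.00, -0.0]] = y@[[0.01, -0.01, -0.01]]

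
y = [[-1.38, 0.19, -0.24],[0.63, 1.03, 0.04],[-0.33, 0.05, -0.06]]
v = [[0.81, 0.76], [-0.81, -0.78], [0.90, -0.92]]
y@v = [[-1.49, -0.98], [-0.29, -0.36], [-0.36, -0.23]]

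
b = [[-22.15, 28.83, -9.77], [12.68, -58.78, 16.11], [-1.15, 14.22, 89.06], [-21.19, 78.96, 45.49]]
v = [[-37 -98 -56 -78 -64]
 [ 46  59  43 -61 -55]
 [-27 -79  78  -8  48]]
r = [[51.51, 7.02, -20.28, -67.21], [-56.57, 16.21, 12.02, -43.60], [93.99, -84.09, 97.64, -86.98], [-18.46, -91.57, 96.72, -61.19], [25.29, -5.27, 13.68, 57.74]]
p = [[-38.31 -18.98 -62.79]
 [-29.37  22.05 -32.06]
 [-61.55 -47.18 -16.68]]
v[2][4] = 48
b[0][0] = -22.15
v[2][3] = -8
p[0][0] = -38.31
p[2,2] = -16.68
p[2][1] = -47.18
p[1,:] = [-29.37, 22.05, -32.06]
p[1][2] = -32.06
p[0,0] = -38.31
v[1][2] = 43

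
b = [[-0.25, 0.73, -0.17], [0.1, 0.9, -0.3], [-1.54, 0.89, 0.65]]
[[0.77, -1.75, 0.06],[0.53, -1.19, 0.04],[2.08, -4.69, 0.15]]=b @[[-1.1, 2.49, -0.08],[0.62, -1.40, 0.05],[-0.26, 0.6, -0.02]]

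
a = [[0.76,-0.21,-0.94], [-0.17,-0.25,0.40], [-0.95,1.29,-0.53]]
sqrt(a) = [[0.77+0.21j, -0.45-0.12j, (-0.46+0.36j)], [(-0.2-0j), 0.12+0.50j, 0.12-0.20j], [-0.51+0.34j, (0.3-0.69j), (0.3+0.8j)]]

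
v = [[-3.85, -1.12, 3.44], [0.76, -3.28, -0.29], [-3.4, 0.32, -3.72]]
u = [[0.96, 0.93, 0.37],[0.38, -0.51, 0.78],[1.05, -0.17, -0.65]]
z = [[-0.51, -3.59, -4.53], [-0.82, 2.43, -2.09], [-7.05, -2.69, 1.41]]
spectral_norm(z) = 7.80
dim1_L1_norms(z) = [8.63, 5.34, 11.15]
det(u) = 1.61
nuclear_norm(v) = 13.69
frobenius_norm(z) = 10.18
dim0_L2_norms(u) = [1.47, 1.07, 1.08]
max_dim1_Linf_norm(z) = 7.05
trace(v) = -10.85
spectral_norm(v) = 5.28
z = v @ u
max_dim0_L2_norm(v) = 5.19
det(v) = -89.13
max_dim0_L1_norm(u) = 2.39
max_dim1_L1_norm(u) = 2.26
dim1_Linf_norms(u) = [0.96, 0.78, 1.05]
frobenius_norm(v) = 8.05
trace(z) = 3.33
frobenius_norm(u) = 2.12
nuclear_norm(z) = 16.72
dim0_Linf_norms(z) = [7.05, 3.59, 4.53]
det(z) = -143.53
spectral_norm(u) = 1.55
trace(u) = -0.20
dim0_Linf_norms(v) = [3.85, 3.28, 3.72]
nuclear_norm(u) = 3.59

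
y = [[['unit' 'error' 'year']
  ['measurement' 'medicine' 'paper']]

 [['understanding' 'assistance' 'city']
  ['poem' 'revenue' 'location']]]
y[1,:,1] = ['assistance', 'revenue']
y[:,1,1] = ['medicine', 'revenue']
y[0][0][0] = 'unit'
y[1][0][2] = 'city'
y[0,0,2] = 'year'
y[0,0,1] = 'error'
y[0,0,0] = 'unit'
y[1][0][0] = 'understanding'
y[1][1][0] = 'poem'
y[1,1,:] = ['poem', 'revenue', 'location']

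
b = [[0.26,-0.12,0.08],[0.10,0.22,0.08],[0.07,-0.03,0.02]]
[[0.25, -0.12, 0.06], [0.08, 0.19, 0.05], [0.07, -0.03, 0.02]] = b @[[0.91, -0.05, 0.05], [-0.05, 0.87, -0.01], [0.05, -0.01, 0.57]]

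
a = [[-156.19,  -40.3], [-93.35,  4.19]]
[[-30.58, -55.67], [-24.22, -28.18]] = a@[[0.25, 0.31], [-0.21, 0.18]]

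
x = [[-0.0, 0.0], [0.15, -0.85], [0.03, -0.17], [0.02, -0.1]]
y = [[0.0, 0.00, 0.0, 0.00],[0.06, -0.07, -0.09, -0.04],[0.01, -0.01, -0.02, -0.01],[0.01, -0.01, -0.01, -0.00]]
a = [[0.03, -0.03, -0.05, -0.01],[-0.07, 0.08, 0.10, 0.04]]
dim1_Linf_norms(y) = [0.0, 0.09, 0.02, 0.01]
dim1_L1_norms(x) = [0.0, 1.0, 0.2, 0.12]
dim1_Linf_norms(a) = [0.05, 0.1]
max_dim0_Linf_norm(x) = 0.85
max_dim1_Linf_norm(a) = 0.1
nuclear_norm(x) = 0.89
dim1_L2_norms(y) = [0.0, 0.13, 0.03, 0.02]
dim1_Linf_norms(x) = [0.0, 0.85, 0.17, 0.1]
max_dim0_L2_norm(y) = 0.09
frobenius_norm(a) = 0.17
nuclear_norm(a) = 0.17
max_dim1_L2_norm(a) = 0.15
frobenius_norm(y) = 0.14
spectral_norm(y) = 0.14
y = x @ a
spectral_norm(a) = 0.16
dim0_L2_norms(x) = [0.15, 0.87]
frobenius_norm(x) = 0.89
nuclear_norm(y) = 0.15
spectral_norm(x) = 0.89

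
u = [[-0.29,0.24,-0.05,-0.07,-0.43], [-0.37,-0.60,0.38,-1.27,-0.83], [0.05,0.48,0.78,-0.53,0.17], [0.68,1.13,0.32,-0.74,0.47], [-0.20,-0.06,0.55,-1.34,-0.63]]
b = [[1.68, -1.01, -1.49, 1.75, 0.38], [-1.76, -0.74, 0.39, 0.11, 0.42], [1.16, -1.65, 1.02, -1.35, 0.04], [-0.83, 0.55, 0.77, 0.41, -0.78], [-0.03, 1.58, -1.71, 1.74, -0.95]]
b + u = [[1.39, -0.77, -1.54, 1.68, -0.05],[-2.13, -1.34, 0.77, -1.16, -0.41],[1.21, -1.17, 1.80, -1.88, 0.21],[-0.15, 1.68, 1.09, -0.33, -0.31],[-0.23, 1.52, -1.16, 0.4, -1.58]]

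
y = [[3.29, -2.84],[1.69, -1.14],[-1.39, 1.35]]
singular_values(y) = [5.17, 0.26]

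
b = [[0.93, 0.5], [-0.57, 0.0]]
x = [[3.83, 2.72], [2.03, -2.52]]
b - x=[[-2.9,-2.22], [-2.60,2.52]]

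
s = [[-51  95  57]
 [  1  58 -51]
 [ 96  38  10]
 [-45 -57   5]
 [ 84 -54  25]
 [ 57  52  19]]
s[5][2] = 19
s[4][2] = 25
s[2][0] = 96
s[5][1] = 52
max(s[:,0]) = 96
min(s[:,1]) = -57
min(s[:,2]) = -51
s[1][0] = 1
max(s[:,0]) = 96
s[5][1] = 52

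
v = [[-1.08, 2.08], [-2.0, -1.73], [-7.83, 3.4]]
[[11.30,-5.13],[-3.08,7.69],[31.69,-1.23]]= v @ [[-2.18, -1.18], [4.30, -3.08]]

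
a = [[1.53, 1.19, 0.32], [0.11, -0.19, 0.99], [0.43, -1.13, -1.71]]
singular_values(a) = [2.4, 1.74, 0.7]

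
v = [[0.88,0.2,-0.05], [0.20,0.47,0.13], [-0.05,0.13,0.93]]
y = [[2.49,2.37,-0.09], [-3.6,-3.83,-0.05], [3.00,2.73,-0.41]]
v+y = [[3.37, 2.57, -0.14], [-3.40, -3.36, 0.08], [2.95, 2.86, 0.52]]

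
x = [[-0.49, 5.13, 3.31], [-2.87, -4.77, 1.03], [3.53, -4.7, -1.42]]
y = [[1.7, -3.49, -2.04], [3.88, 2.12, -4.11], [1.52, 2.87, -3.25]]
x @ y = [[24.10, 22.09, -30.84], [-21.82, 2.86, 22.11], [-14.39, -26.36, 16.73]]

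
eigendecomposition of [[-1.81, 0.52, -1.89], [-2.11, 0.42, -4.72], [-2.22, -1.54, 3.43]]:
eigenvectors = [[0.36, 0.08, -0.24],[0.86, -0.95, -0.61],[0.36, -0.3, 0.75]]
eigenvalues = [-2.46, -0.89, 5.39]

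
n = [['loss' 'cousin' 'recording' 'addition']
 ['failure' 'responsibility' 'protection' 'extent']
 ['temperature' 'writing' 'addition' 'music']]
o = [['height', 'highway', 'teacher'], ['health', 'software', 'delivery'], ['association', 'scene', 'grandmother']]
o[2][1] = 'scene'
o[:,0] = ['height', 'health', 'association']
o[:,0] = ['height', 'health', 'association']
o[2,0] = 'association'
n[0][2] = 'recording'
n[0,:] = ['loss', 'cousin', 'recording', 'addition']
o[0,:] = ['height', 'highway', 'teacher']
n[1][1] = 'responsibility'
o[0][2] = 'teacher'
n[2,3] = 'music'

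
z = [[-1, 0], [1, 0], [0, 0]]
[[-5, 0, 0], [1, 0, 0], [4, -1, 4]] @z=[[5, 0], [-1, 0], [-5, 0]]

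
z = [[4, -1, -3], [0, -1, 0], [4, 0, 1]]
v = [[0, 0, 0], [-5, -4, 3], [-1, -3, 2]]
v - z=[[-4, 1, 3], [-5, -3, 3], [-5, -3, 1]]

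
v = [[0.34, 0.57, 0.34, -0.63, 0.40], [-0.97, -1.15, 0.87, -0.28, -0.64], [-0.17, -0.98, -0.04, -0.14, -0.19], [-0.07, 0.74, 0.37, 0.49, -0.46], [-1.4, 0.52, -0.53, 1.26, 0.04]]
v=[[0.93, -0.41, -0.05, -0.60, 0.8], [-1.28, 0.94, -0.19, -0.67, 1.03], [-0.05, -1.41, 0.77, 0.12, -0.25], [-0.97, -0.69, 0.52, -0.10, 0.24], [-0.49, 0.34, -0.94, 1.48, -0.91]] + [[-0.59, 0.98, 0.39, -0.03, -0.4],[0.31, -2.09, 1.06, 0.39, -1.67],[-0.12, 0.43, -0.81, -0.26, 0.06],[0.9, 1.43, -0.15, 0.59, -0.70],[-0.91, 0.18, 0.41, -0.22, 0.95]]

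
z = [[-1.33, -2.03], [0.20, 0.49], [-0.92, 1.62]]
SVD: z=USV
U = [[0.85,0.49], [-0.19,-0.04], [-0.48,0.87]]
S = [2.71, 1.51]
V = [[-0.27, -0.96], [-0.96, 0.27]]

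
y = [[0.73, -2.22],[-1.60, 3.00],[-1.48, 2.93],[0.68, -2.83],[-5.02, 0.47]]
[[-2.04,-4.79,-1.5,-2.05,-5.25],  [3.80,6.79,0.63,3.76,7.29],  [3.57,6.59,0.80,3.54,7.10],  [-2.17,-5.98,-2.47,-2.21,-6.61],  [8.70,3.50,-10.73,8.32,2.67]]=y@[[-1.7, -0.51, 2.27, -1.62, -0.32], [0.36, 1.99, 1.42, 0.39, 2.26]]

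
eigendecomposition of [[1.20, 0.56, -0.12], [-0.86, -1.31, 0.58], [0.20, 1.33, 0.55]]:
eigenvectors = [[(0.2+0j), 0.18+0.24j, 0.18-0.24j],[-0.83+0.00j, -0.30-0.08j, -0.30+0.08j],[(0.52+0j), -0.90+0.00j, (-0.9-0j)]]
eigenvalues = [(-1.47+0j), (0.96+0.07j), (0.96-0.07j)]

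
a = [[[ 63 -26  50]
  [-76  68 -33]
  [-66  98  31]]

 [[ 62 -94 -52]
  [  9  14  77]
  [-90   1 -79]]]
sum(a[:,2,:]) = -105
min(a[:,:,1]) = -94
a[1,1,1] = 14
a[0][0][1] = -26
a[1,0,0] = 62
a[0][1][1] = 68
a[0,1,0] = -76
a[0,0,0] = 63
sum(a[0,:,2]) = 48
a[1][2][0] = -90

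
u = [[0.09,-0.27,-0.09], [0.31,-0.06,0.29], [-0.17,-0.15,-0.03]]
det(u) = 0.02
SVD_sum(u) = [[0.03, -0.00, 0.02], [0.33, -0.03, 0.26], [-0.11, 0.01, -0.09]] + [[0.03,-0.28,-0.07], [0.0,-0.02,-0.01], [0.01,-0.13,-0.03]] + [[0.04, 0.01, -0.04], [-0.03, -0.01, 0.03], [-0.07, -0.03, 0.09]]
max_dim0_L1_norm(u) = 0.57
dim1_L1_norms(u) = [0.45, 0.66, 0.35]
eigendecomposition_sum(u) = [[(0.01+0.1j), -0.12+0.01j, -0.00+0.10j], [0.15+0.03j, -0.03+0.18j, (0.15+0.04j)], [-0.05+0.08j, (-0.09-0.06j), (-0.06+0.07j)]] + [[0.01-0.10j,  -0.12-0.01j,  (-0-0.1j)], [0.15-0.03j,  (-0.03-0.18j),  0.15-0.04j], [-0.05-0.08j,  (-0.09+0.06j),  -0.06-0.07j]] + [[0.07+0.00j, -0.03+0.00j, (-0.09+0j)], [0.01+0.00j, -0.00+0.00j, (-0.01+0j)], [-0.07-0.00j, 0.03-0.00j, (0.08-0j)]]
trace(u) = 0.00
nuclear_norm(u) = 0.91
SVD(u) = [[-0.07, -0.9, 0.42], [-0.95, -0.07, -0.32], [0.32, -0.42, -0.85]] @ diag([0.45021086348914, 0.32167808696375466, 0.13796154088622703]) @ [[-0.79,0.06,-0.62], [-0.1,0.97,0.23], [0.61,0.24,-0.75]]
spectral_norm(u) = 0.45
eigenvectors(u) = [[-0.12-0.47j,-0.12+0.47j,0.71+0.00j], [-0.75+0.00j,-0.75-0.00j,0.07+0.00j], [0.18-0.40j,(0.18+0.4j),-0.71+0.00j]]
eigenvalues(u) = [(-0.08+0.35j), (-0.08-0.35j), (0.15+0j)]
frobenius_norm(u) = 0.57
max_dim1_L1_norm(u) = 0.66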